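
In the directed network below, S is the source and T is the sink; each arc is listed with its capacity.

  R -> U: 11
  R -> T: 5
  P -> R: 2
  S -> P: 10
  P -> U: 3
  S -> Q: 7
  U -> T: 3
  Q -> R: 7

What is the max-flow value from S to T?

Augment S→P→R→T: bottleneck 2, flow now 2.
Augment S→P→U→T: bottleneck 3, flow now 5.
Augment S→Q→R→T: bottleneck 3, flow now 8.
No augmenting path remains; maximum flow = 8.
In the residual graph, reachable from S: {S, P, Q, R, U}.
Min-cut edges: R→T (5), U→T (3); capacity 5 + 3 = 8.
This cut is saturated, so no flow can exceed 8.

8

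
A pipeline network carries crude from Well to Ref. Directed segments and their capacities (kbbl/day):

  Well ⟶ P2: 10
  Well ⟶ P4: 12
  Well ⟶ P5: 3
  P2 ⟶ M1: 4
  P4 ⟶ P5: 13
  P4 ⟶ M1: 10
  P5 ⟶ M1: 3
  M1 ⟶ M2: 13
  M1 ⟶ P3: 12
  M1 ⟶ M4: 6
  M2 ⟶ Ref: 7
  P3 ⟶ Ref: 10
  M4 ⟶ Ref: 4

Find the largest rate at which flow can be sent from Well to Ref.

17

Augment Well→P2→M1→M2→Ref: bottleneck 4, flow now 4.
Augment Well→P4→M1→M2→Ref: bottleneck 3, flow now 7.
Augment Well→P4→M1→P3→Ref: bottleneck 7, flow now 14.
Augment Well→P5→M1→P3→Ref: bottleneck 3, flow now 17.
No augmenting path remains; maximum flow = 17.
In the residual graph, reachable from Well: {Well, P2, P4, P5}.
Min-cut edges: P2→M1 (4), P4→M1 (10), P5→M1 (3); capacity 4 + 10 + 3 = 17.
This cut is saturated, so no flow can exceed 17.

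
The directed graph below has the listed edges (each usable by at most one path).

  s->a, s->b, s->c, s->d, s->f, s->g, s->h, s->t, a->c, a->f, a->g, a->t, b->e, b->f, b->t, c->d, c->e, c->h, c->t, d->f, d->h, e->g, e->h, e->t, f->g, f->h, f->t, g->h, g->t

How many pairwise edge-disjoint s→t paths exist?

6

Assign every edge capacity 1; by Menger, the answer equals the max flow.
Path s→t (+1); total 1.
Path s→a→t (+1); total 2.
Path s→b→t (+1); total 3.
Path s→c→t (+1); total 4.
Path s→f→t (+1); total 5.
Path s→g→t (+1); total 6.
No residual s→t path; max flow = 6.
Certifying cut of size 6: {f→t, g→t, s→a, s→b, s→c, s→t}.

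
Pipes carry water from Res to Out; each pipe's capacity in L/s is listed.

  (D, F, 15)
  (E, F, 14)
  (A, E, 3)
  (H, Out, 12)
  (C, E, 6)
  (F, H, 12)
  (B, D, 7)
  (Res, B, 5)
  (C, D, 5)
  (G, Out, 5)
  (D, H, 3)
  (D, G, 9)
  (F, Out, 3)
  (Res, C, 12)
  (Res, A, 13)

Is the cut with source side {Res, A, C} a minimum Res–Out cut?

Given cut capacity: 5 + 3 + 5 + 6 = 19.
Augment Res→A→E→F→Out: bottleneck 3, flow now 3.
Augment Res→B→D→G→Out: bottleneck 5, flow now 8.
Augment Res→C→D→H→Out: bottleneck 3, flow now 11.
Augment Res→C→D→F→H→Out: bottleneck 2, flow now 13.
Augment Res→C→E→F→H→Out: bottleneck 6, flow now 19.
No augmenting path remains; maximum flow = 19.
Cut capacity 19 equals the max flow, so it is a minimum cut.

Yes — it is a minimum cut (capacity 19).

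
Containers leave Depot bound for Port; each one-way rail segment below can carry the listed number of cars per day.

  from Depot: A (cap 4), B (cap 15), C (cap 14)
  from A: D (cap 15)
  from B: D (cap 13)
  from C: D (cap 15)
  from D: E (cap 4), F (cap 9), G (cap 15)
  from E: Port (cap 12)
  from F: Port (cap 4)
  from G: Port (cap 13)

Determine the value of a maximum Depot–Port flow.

21

Augment Depot→A→D→E→Port: bottleneck 4, flow now 4.
Augment Depot→B→D→F→Port: bottleneck 4, flow now 8.
Augment Depot→B→D→G→Port: bottleneck 9, flow now 17.
Augment Depot→C→D→G→Port: bottleneck 4, flow now 21.
No augmenting path remains; maximum flow = 21.
In the residual graph, reachable from Depot: {Depot, A, B, C, D, F, G}.
Min-cut edges: D→E (4), F→Port (4), G→Port (13); capacity 4 + 4 + 13 = 21.
This cut is saturated, so no flow can exceed 21.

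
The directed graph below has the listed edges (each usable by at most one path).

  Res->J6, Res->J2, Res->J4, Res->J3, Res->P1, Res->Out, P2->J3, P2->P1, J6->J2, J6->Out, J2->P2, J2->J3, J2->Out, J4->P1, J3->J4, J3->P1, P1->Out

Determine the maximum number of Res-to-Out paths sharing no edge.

Assign every edge capacity 1; by Menger, the answer equals the max flow.
Path Res→Out (+1); total 1.
Path Res→J6→Out (+1); total 2.
Path Res→J2→Out (+1); total 3.
Path Res→P1→Out (+1); total 4.
No residual Res→Out path; max flow = 4.
Certifying cut of size 4: {P1→Out, Res→J2, Res→J6, Res→Out}.

4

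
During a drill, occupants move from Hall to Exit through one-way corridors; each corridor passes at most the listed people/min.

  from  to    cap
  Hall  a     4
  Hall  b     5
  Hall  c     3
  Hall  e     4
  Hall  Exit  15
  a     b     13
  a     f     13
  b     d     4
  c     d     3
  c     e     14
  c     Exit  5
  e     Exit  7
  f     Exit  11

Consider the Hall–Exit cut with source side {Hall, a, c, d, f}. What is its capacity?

Edges leaving {Hall, a, c, d, f}: Hall→b (5), Hall→e (4), Hall→Exit (15), a→b (13), c→e (14), c→Exit (5), f→Exit (11).
Cut capacity = 5 + 4 + 15 + 13 + 14 + 5 + 11 = 67.

67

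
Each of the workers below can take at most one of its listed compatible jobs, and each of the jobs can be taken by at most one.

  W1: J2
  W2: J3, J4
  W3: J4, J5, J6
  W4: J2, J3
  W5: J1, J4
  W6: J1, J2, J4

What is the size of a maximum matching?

5

Unit-capacity flow: source→left, listed edges, right→sink; max matching = max flow.
Augmenting path W1→J2 (+1); matched 1.
Augmenting path W2→J3 (+1); matched 2.
Augmenting path W3→J4 (+1); matched 3.
Augmenting path W5→J1 (+1); matched 4.
Augmenting path W6→J4→W3→J5 (+1); matched 5.
No augmenting path remains; maximum matching = 5.
König certificate: {W3, J1, J2, J3, J4} is a vertex cover of size 5 (every listed pair touches it), so no matching can be larger.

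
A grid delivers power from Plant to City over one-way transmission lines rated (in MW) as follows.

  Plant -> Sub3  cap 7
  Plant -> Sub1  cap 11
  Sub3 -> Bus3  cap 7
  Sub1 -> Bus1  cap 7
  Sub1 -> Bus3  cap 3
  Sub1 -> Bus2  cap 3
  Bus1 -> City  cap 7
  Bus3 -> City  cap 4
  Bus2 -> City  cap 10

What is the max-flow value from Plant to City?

14

Augment Plant→Sub3→Bus3→City: bottleneck 4, flow now 4.
Augment Plant→Sub1→Bus1→City: bottleneck 7, flow now 11.
Augment Plant→Sub1→Bus2→City: bottleneck 3, flow now 14.
No augmenting path remains; maximum flow = 14.
In the residual graph, reachable from Plant: {Plant, Sub3, Sub1, Bus3}.
Min-cut edges: Sub1→Bus1 (7), Sub1→Bus2 (3), Bus3→City (4); capacity 7 + 3 + 4 = 14.
This cut is saturated, so no flow can exceed 14.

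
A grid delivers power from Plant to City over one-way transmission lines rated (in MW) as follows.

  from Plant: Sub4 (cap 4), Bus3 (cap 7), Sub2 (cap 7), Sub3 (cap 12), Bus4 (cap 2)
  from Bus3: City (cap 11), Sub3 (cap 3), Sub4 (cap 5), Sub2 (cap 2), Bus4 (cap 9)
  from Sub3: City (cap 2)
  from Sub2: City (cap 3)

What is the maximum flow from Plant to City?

Augment Plant→Bus3→City: bottleneck 7, flow now 7.
Augment Plant→Sub3→City: bottleneck 2, flow now 9.
Augment Plant→Sub2→City: bottleneck 3, flow now 12.
No augmenting path remains; maximum flow = 12.
In the residual graph, reachable from Plant: {Plant, Sub3, Sub2, Sub4, Bus4}.
Min-cut edges: Plant→Bus3 (7), Sub3→City (2), Sub2→City (3); capacity 7 + 2 + 3 = 12.
This cut is saturated, so no flow can exceed 12.

12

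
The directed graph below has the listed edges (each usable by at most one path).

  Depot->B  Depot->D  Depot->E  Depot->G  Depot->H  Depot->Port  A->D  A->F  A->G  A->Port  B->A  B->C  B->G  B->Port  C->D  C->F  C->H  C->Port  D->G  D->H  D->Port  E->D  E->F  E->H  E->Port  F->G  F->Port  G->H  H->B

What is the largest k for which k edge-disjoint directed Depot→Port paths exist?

5

Assign every edge capacity 1; by Menger, the answer equals the max flow.
Path Depot→Port (+1); total 1.
Path Depot→B→Port (+1); total 2.
Path Depot→D→Port (+1); total 3.
Path Depot→E→Port (+1); total 4.
Path Depot→H→B→A→Port (+1); total 5.
No residual Depot→Port path; max flow = 5.
Certifying cut of size 5: {Depot→B, Depot→D, Depot→E, Depot→Port, H→B}.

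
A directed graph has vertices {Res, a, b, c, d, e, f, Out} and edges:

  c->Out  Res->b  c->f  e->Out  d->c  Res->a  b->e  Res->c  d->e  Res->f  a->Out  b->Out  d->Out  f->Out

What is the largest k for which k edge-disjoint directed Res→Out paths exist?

Assign every edge capacity 1; by Menger, the answer equals the max flow.
Path Res→a→Out (+1); total 1.
Path Res→b→Out (+1); total 2.
Path Res→c→Out (+1); total 3.
Path Res→f→Out (+1); total 4.
No residual Res→Out path; max flow = 4.
Certifying cut of size 4: {Res→a, Res→b, Res→c, Res→f}.

4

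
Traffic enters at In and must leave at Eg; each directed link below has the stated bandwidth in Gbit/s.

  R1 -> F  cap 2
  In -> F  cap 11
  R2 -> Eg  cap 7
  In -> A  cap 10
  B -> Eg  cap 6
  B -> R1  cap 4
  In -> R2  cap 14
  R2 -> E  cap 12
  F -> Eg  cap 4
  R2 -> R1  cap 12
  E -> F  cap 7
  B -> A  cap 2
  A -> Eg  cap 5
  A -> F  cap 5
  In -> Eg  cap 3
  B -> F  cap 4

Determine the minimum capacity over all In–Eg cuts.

Augment In→Eg: bottleneck 3, flow now 3.
Augment In→R2→Eg: bottleneck 7, flow now 10.
Augment In→A→Eg: bottleneck 5, flow now 15.
Augment In→F→Eg: bottleneck 4, flow now 19.
No augmenting path remains; maximum flow = 19.
By max-flow min-cut, the minimum cut capacity equals the max flow.
In the residual graph, reachable from In: {In, R2, A, R1, E, F}.
Min-cut edges: In→Eg (3), R2→Eg (7), A→Eg (5), F→Eg (4); capacity 3 + 7 + 5 + 4 = 19.

19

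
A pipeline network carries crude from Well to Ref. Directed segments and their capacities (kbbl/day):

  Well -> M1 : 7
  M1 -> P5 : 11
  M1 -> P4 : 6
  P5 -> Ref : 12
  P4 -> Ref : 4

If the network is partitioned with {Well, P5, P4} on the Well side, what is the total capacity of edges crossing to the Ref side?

Edges leaving {Well, P5, P4}: Well→M1 (7), P5→Ref (12), P4→Ref (4).
Cut capacity = 7 + 12 + 4 = 23.

23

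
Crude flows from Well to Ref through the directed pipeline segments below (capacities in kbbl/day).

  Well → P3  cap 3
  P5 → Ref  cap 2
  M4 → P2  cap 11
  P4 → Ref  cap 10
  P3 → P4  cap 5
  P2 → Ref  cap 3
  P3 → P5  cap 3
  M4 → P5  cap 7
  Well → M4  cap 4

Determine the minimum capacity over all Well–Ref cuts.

Augment Well→M4→P5→Ref: bottleneck 2, flow now 2.
Augment Well→M4→P2→Ref: bottleneck 2, flow now 4.
Augment Well→P3→P4→Ref: bottleneck 3, flow now 7.
No augmenting path remains; maximum flow = 7.
By max-flow min-cut, the minimum cut capacity equals the max flow.
In the residual graph, reachable from Well: {Well}.
Min-cut edges: Well→M4 (4), Well→P3 (3); capacity 4 + 3 = 7.

7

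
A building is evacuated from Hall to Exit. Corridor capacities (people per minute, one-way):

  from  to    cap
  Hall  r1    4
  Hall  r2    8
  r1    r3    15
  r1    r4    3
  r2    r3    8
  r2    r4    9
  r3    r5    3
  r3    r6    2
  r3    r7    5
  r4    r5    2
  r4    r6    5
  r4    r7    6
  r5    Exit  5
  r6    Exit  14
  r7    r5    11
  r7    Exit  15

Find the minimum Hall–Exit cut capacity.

Augment Hall→r1→r3→r5→Exit: bottleneck 3, flow now 3.
Augment Hall→r1→r3→r6→Exit: bottleneck 1, flow now 4.
Augment Hall→r2→r3→r6→Exit: bottleneck 1, flow now 5.
Augment Hall→r2→r3→r7→Exit: bottleneck 5, flow now 10.
Augment Hall→r2→r4→r5→Exit: bottleneck 2, flow now 12.
No augmenting path remains; maximum flow = 12.
By max-flow min-cut, the minimum cut capacity equals the max flow.
In the residual graph, reachable from Hall: {Hall}.
Min-cut edges: Hall→r1 (4), Hall→r2 (8); capacity 4 + 8 = 12.

12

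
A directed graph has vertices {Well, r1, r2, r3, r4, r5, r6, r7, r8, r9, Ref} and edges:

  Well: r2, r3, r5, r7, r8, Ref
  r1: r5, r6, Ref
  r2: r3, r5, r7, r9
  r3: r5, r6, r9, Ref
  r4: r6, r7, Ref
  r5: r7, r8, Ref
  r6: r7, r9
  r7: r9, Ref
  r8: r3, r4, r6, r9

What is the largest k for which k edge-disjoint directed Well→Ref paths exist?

5

Assign every edge capacity 1; by Menger, the answer equals the max flow.
Path Well→Ref (+1); total 1.
Path Well→r3→Ref (+1); total 2.
Path Well→r5→Ref (+1); total 3.
Path Well→r7→Ref (+1); total 4.
Path Well→r8→r4→Ref (+1); total 5.
No residual Well→Ref path; max flow = 5.
Certifying cut of size 5: {Well→Ref, r3→Ref, r5→Ref, r7→Ref, r8→r4}.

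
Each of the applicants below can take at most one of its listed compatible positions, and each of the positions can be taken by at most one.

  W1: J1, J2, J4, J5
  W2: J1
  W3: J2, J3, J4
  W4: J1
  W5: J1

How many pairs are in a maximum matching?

Unit-capacity flow: source→left, listed edges, right→sink; max matching = max flow.
Augmenting path W1→J1 (+1); matched 1.
Augmenting path W3→J2 (+1); matched 2.
Augmenting path W2→J1→W1→J4 (+1); matched 3.
No augmenting path remains; maximum matching = 3.
König certificate: {W1, W3, J1} is a vertex cover of size 3 (every listed pair touches it), so no matching can be larger.

3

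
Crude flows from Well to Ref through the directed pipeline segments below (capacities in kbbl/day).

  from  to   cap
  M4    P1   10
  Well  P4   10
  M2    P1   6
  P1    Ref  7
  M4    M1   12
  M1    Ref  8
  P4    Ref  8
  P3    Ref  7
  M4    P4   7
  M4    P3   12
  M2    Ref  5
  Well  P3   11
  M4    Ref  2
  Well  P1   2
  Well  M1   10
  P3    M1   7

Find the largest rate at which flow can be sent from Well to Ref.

Augment Well→P3→Ref: bottleneck 7, flow now 7.
Augment Well→M1→Ref: bottleneck 8, flow now 15.
Augment Well→P1→Ref: bottleneck 2, flow now 17.
Augment Well→P4→Ref: bottleneck 8, flow now 25.
No augmenting path remains; maximum flow = 25.
In the residual graph, reachable from Well: {Well, P3, M1, P4}.
Min-cut edges: Well→P1 (2), P3→Ref (7), M1→Ref (8), P4→Ref (8); capacity 2 + 7 + 8 + 8 = 25.
This cut is saturated, so no flow can exceed 25.

25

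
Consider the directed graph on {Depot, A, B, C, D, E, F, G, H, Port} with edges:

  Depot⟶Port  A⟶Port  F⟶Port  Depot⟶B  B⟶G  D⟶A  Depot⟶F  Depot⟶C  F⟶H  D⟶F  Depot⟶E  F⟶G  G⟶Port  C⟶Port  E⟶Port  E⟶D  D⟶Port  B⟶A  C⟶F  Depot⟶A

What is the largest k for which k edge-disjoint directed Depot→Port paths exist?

Assign every edge capacity 1; by Menger, the answer equals the max flow.
Path Depot→Port (+1); total 1.
Path Depot→A→Port (+1); total 2.
Path Depot→C→Port (+1); total 3.
Path Depot→E→Port (+1); total 4.
Path Depot→F→Port (+1); total 5.
Path Depot→B→G→Port (+1); total 6.
No residual Depot→Port path; max flow = 6.
Certifying cut of size 6: {Depot→A, Depot→B, Depot→C, Depot→E, Depot→F, Depot→Port}.

6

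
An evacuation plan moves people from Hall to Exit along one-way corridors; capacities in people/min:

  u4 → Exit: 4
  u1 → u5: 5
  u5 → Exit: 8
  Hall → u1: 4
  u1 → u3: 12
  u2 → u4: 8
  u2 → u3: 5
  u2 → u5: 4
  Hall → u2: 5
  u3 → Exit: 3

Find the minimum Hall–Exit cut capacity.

Augment Hall→u1→u3→Exit: bottleneck 3, flow now 3.
Augment Hall→u1→u5→Exit: bottleneck 1, flow now 4.
Augment Hall→u2→u4→Exit: bottleneck 4, flow now 8.
Augment Hall→u2→u5→Exit: bottleneck 1, flow now 9.
No augmenting path remains; maximum flow = 9.
By max-flow min-cut, the minimum cut capacity equals the max flow.
In the residual graph, reachable from Hall: {Hall}.
Min-cut edges: Hall→u1 (4), Hall→u2 (5); capacity 4 + 5 = 9.

9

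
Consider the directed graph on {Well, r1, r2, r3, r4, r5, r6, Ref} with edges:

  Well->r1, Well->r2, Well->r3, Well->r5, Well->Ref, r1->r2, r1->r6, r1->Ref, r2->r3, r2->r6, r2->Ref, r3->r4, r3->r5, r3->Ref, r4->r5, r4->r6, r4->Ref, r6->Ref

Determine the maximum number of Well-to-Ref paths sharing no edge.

Assign every edge capacity 1; by Menger, the answer equals the max flow.
Path Well→Ref (+1); total 1.
Path Well→r1→Ref (+1); total 2.
Path Well→r2→Ref (+1); total 3.
Path Well→r3→Ref (+1); total 4.
No residual Well→Ref path; max flow = 4.
Certifying cut of size 4: {Well→Ref, Well→r1, Well→r2, Well→r3}.

4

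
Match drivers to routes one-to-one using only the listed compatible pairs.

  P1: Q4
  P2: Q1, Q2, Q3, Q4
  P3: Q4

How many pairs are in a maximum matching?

Unit-capacity flow: source→left, listed edges, right→sink; max matching = max flow.
Augmenting path P1→Q4 (+1); matched 1.
Augmenting path P2→Q1 (+1); matched 2.
No augmenting path remains; maximum matching = 2.
König certificate: {P2, Q4} is a vertex cover of size 2 (every listed pair touches it), so no matching can be larger.

2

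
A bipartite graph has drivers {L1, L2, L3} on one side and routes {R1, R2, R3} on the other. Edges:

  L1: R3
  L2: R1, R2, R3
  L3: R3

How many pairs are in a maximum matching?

Unit-capacity flow: source→left, listed edges, right→sink; max matching = max flow.
Augmenting path L1→R3 (+1); matched 1.
Augmenting path L2→R1 (+1); matched 2.
No augmenting path remains; maximum matching = 2.
König certificate: {L2, R3} is a vertex cover of size 2 (every listed pair touches it), so no matching can be larger.

2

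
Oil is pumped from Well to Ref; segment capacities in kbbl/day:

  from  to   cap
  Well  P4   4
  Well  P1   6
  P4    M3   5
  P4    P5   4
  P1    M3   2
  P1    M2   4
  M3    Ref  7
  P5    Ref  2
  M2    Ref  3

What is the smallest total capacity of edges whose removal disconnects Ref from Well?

Augment Well→P4→M3→Ref: bottleneck 4, flow now 4.
Augment Well→P1→M3→Ref: bottleneck 2, flow now 6.
Augment Well→P1→M2→Ref: bottleneck 3, flow now 9.
No augmenting path remains; maximum flow = 9.
By max-flow min-cut, the minimum cut capacity equals the max flow.
In the residual graph, reachable from Well: {Well, P1, M2}.
Min-cut edges: Well→P4 (4), P1→M3 (2), M2→Ref (3); capacity 4 + 2 + 3 = 9.

9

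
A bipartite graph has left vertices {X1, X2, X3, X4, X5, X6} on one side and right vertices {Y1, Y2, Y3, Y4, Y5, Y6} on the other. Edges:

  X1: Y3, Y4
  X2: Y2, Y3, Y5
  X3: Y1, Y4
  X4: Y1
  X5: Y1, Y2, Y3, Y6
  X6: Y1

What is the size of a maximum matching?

5

Unit-capacity flow: source→left, listed edges, right→sink; max matching = max flow.
Augmenting path X1→Y3 (+1); matched 1.
Augmenting path X2→Y2 (+1); matched 2.
Augmenting path X3→Y1 (+1); matched 3.
Augmenting path X5→Y6 (+1); matched 4.
Augmenting path X4→Y1→X3→Y4 (+1); matched 5.
No augmenting path remains; maximum matching = 5.
König certificate: {X1, X2, X3, X5, Y1} is a vertex cover of size 5 (every listed pair touches it), so no matching can be larger.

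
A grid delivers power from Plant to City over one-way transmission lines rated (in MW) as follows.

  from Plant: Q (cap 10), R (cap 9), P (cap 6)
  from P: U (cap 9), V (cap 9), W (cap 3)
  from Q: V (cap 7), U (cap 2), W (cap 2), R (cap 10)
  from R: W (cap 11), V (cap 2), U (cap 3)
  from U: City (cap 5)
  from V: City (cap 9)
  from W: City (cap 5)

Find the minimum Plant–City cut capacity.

Augment Plant→P→U→City: bottleneck 5, flow now 5.
Augment Plant→P→V→City: bottleneck 1, flow now 6.
Augment Plant→Q→V→City: bottleneck 7, flow now 13.
Augment Plant→Q→W→City: bottleneck 2, flow now 15.
Augment Plant→R→V→City: bottleneck 1, flow now 16.
Augment Plant→R→W→City: bottleneck 3, flow now 19.
No augmenting path remains; maximum flow = 19.
By max-flow min-cut, the minimum cut capacity equals the max flow.
In the residual graph, reachable from Plant: {Plant, P, Q, R, U, V, W}.
Min-cut edges: U→City (5), V→City (9), W→City (5); capacity 5 + 9 + 5 = 19.

19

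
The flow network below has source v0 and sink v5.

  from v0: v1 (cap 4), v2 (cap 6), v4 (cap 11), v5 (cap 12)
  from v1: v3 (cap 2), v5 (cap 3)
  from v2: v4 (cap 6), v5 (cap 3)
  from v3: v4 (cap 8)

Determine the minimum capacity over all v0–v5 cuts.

Augment v0→v5: bottleneck 12, flow now 12.
Augment v0→v1→v5: bottleneck 3, flow now 15.
Augment v0→v2→v5: bottleneck 3, flow now 18.
No augmenting path remains; maximum flow = 18.
By max-flow min-cut, the minimum cut capacity equals the max flow.
In the residual graph, reachable from v0: {v0, v1, v2, v3, v4}.
Min-cut edges: v0→v5 (12), v1→v5 (3), v2→v5 (3); capacity 12 + 3 + 3 = 18.

18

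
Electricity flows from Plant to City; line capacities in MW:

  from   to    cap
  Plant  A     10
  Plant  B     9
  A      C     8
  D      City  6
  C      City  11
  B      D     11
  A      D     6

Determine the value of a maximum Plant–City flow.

Augment Plant→A→C→City: bottleneck 8, flow now 8.
Augment Plant→A→D→City: bottleneck 2, flow now 10.
Augment Plant→B→D→City: bottleneck 4, flow now 14.
No augmenting path remains; maximum flow = 14.
In the residual graph, reachable from Plant: {Plant, A, B, D}.
Min-cut edges: A→C (8), D→City (6); capacity 8 + 6 = 14.
This cut is saturated, so no flow can exceed 14.

14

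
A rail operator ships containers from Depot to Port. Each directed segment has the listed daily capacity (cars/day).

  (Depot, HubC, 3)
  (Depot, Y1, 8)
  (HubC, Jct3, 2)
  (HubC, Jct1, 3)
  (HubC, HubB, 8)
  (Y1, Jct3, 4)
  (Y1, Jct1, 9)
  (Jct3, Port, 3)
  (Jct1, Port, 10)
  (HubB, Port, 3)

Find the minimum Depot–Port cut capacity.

11

Augment Depot→HubC→Jct3→Port: bottleneck 2, flow now 2.
Augment Depot→HubC→Jct1→Port: bottleneck 1, flow now 3.
Augment Depot→Y1→Jct3→Port: bottleneck 1, flow now 4.
Augment Depot→Y1→Jct1→Port: bottleneck 7, flow now 11.
No augmenting path remains; maximum flow = 11.
By max-flow min-cut, the minimum cut capacity equals the max flow.
In the residual graph, reachable from Depot: {Depot}.
Min-cut edges: Depot→HubC (3), Depot→Y1 (8); capacity 3 + 8 = 11.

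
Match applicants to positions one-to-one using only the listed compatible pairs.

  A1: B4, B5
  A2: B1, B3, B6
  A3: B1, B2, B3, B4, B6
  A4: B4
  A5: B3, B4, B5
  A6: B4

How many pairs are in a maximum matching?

5

Unit-capacity flow: source→left, listed edges, right→sink; max matching = max flow.
Augmenting path A1→B4 (+1); matched 1.
Augmenting path A2→B1 (+1); matched 2.
Augmenting path A3→B2 (+1); matched 3.
Augmenting path A5→B3 (+1); matched 4.
Augmenting path A4→B4→A1→B5 (+1); matched 5.
No augmenting path remains; maximum matching = 5.
König certificate: {A1, A2, A3, A5, B4} is a vertex cover of size 5 (every listed pair touches it), so no matching can be larger.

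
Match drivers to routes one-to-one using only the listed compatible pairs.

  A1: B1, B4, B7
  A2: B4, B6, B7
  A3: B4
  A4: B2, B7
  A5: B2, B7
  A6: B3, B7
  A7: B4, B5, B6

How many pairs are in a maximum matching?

7

Unit-capacity flow: source→left, listed edges, right→sink; max matching = max flow.
Augmenting path A1→B1 (+1); matched 1.
Augmenting path A2→B4 (+1); matched 2.
Augmenting path A4→B2 (+1); matched 3.
Augmenting path A5→B7 (+1); matched 4.
Augmenting path A6→B3 (+1); matched 5.
Augmenting path A7→B5 (+1); matched 6.
Augmenting path A3→B4→A2→B6 (+1); matched 7.
No augmenting path remains; maximum matching = 7.
König certificate: {A1, A2, A3, A4, A5, A6, A7} is a vertex cover of size 7 (every listed pair touches it), so no matching can be larger.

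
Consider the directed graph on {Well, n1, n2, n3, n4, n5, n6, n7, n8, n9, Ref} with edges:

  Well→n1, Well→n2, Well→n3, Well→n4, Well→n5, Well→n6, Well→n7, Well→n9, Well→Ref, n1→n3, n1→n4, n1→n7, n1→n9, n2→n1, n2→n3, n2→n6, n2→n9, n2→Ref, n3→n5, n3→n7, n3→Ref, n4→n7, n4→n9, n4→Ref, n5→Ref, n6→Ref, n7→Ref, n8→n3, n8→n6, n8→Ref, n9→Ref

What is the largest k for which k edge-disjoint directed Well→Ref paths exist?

8

Assign every edge capacity 1; by Menger, the answer equals the max flow.
Path Well→Ref (+1); total 1.
Path Well→n2→Ref (+1); total 2.
Path Well→n3→Ref (+1); total 3.
Path Well→n4→Ref (+1); total 4.
Path Well→n5→Ref (+1); total 5.
Path Well→n6→Ref (+1); total 6.
Path Well→n7→Ref (+1); total 7.
Path Well→n9→Ref (+1); total 8.
No residual Well→Ref path; max flow = 8.
Certifying cut of size 8: {Well→Ref, Well→n2, Well→n6, n3→Ref, n4→Ref, n5→Ref, n7→Ref, n9→Ref}.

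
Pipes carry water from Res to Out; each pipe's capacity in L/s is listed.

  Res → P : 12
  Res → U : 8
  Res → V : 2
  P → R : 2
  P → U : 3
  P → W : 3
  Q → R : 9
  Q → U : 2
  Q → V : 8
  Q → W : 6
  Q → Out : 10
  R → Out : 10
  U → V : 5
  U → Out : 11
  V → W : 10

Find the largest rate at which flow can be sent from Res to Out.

Augment Res→U→Out: bottleneck 8, flow now 8.
Augment Res→P→R→Out: bottleneck 2, flow now 10.
Augment Res→P→U→Out: bottleneck 3, flow now 13.
No augmenting path remains; maximum flow = 13.
In the residual graph, reachable from Res: {Res, P, V, W}.
Min-cut edges: Res→U (8), P→R (2), P→U (3); capacity 8 + 2 + 3 = 13.
This cut is saturated, so no flow can exceed 13.

13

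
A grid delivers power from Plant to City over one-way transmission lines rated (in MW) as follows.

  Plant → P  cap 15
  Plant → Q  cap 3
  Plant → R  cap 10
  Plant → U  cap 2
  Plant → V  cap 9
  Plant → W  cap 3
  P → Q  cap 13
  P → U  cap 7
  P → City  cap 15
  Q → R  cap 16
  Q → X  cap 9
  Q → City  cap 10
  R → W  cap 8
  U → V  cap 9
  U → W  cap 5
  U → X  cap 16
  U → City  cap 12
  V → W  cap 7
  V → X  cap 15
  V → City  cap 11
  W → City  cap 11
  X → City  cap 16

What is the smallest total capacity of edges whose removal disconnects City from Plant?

40

Augment Plant→P→City: bottleneck 15, flow now 15.
Augment Plant→Q→City: bottleneck 3, flow now 18.
Augment Plant→U→City: bottleneck 2, flow now 20.
Augment Plant→V→City: bottleneck 9, flow now 29.
Augment Plant→W→City: bottleneck 3, flow now 32.
Augment Plant→R→W→City: bottleneck 8, flow now 40.
No augmenting path remains; maximum flow = 40.
By max-flow min-cut, the minimum cut capacity equals the max flow.
In the residual graph, reachable from Plant: {Plant, R}.
Min-cut edges: Plant→P (15), Plant→Q (3), Plant→U (2), Plant→V (9), Plant→W (3), R→W (8); capacity 15 + 3 + 2 + 9 + 3 + 8 = 40.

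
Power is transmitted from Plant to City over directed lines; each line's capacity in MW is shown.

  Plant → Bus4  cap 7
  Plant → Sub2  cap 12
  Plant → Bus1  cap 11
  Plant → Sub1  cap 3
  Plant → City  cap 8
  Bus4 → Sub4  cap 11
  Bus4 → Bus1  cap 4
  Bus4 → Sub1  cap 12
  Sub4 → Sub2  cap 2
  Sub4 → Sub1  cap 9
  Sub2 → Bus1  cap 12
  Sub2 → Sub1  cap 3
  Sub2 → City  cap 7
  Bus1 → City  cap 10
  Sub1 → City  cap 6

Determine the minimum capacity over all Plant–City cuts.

31

Augment Plant→City: bottleneck 8, flow now 8.
Augment Plant→Sub2→City: bottleneck 7, flow now 15.
Augment Plant→Bus1→City: bottleneck 10, flow now 25.
Augment Plant→Sub1→City: bottleneck 3, flow now 28.
Augment Plant→Bus4→Sub1→City: bottleneck 3, flow now 31.
No augmenting path remains; maximum flow = 31.
By max-flow min-cut, the minimum cut capacity equals the max flow.
In the residual graph, reachable from Plant: {Plant, Bus4, Sub4, Sub2, Bus1, Sub1}.
Min-cut edges: Plant→City (8), Sub2→City (7), Bus1→City (10), Sub1→City (6); capacity 8 + 7 + 10 + 6 = 31.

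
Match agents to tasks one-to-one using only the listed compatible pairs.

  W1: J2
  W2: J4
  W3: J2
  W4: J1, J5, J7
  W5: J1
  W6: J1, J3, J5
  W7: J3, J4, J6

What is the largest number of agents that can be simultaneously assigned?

6

Unit-capacity flow: source→left, listed edges, right→sink; max matching = max flow.
Augmenting path W1→J2 (+1); matched 1.
Augmenting path W2→J4 (+1); matched 2.
Augmenting path W4→J1 (+1); matched 3.
Augmenting path W6→J3 (+1); matched 4.
Augmenting path W7→J6 (+1); matched 5.
Augmenting path W5→J1→W4→J5 (+1); matched 6.
No augmenting path remains; maximum matching = 6.
König certificate: {W2, W4, W5, W6, W7, J2} is a vertex cover of size 6 (every listed pair touches it), so no matching can be larger.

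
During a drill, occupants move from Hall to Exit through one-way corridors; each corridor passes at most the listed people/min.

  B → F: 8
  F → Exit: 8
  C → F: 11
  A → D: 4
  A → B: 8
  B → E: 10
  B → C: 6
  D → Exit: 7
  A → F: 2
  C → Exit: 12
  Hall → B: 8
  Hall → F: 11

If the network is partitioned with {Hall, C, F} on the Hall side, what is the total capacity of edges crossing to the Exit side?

28

Edges leaving {Hall, C, F}: Hall→B (8), C→Exit (12), F→Exit (8).
Cut capacity = 8 + 12 + 8 = 28.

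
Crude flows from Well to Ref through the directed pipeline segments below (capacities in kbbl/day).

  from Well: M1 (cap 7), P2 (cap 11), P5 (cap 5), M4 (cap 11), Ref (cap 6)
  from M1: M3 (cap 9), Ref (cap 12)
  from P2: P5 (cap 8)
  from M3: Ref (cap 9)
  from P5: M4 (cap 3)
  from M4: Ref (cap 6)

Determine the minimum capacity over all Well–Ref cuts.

19

Augment Well→Ref: bottleneck 6, flow now 6.
Augment Well→M1→Ref: bottleneck 7, flow now 13.
Augment Well→M4→Ref: bottleneck 6, flow now 19.
No augmenting path remains; maximum flow = 19.
By max-flow min-cut, the minimum cut capacity equals the max flow.
In the residual graph, reachable from Well: {Well, P2, P5, M4}.
Min-cut edges: Well→M1 (7), Well→Ref (6), M4→Ref (6); capacity 7 + 6 + 6 = 19.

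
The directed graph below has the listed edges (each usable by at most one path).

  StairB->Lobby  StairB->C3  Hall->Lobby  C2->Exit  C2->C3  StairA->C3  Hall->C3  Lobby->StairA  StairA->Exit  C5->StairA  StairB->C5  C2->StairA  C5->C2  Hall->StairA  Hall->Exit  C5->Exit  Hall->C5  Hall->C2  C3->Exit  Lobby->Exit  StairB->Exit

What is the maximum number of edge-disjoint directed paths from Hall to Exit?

6

Assign every edge capacity 1; by Menger, the answer equals the max flow.
Path Hall→Exit (+1); total 1.
Path Hall→Lobby→Exit (+1); total 2.
Path Hall→C3→Exit (+1); total 3.
Path Hall→C5→Exit (+1); total 4.
Path Hall→C2→Exit (+1); total 5.
Path Hall→StairA→Exit (+1); total 6.
No residual Hall→Exit path; max flow = 6.
Certifying cut of size 6: {Hall→C2, Hall→C3, Hall→C5, Hall→Exit, Hall→Lobby, Hall→StairA}.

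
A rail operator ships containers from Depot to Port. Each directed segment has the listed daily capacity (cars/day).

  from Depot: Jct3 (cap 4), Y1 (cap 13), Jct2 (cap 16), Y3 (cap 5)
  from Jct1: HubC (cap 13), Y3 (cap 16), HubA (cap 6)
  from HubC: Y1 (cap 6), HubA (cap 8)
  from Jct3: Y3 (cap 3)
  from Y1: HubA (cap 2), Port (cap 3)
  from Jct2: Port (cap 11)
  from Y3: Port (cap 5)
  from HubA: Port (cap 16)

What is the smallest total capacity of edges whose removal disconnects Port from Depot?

Augment Depot→Y1→Port: bottleneck 3, flow now 3.
Augment Depot→Jct2→Port: bottleneck 11, flow now 14.
Augment Depot→Y3→Port: bottleneck 5, flow now 19.
Augment Depot→Y1→HubA→Port: bottleneck 2, flow now 21.
No augmenting path remains; maximum flow = 21.
By max-flow min-cut, the minimum cut capacity equals the max flow.
In the residual graph, reachable from Depot: {Depot, Jct3, Y1, Jct2, Y3}.
Min-cut edges: Y1→HubA (2), Y1→Port (3), Jct2→Port (11), Y3→Port (5); capacity 2 + 3 + 11 + 5 = 21.

21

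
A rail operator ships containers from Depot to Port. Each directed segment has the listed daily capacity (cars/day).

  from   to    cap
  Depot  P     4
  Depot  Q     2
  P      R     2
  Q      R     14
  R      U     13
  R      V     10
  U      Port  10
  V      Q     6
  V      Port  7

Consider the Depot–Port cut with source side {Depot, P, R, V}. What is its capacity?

28

Edges leaving {Depot, P, R, V}: Depot→Q (2), R→U (13), V→Q (6), V→Port (7).
Cut capacity = 2 + 13 + 6 + 7 = 28.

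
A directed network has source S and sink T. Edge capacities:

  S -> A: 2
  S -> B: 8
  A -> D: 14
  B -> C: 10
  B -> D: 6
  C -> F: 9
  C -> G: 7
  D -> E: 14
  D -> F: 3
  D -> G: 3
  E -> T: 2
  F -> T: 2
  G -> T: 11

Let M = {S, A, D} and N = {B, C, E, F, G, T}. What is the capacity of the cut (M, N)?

28

Edges leaving {S, A, D}: S→B (8), D→E (14), D→F (3), D→G (3).
Cut capacity = 8 + 14 + 3 + 3 = 28.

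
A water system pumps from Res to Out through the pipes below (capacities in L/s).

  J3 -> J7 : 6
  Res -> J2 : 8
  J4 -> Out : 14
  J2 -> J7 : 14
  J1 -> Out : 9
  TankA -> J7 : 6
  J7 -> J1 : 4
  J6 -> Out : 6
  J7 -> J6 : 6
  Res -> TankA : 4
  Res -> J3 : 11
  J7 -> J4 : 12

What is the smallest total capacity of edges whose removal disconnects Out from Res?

Augment Res→J2→J7→J1→Out: bottleneck 4, flow now 4.
Augment Res→J2→J7→J4→Out: bottleneck 4, flow now 8.
Augment Res→J3→J7→J4→Out: bottleneck 6, flow now 14.
Augment Res→TankA→J7→J4→Out: bottleneck 2, flow now 16.
Augment Res→TankA→J7→J6→Out: bottleneck 2, flow now 18.
No augmenting path remains; maximum flow = 18.
By max-flow min-cut, the minimum cut capacity equals the max flow.
In the residual graph, reachable from Res: {Res, J3}.
Min-cut edges: Res→J2 (8), Res→TankA (4), J3→J7 (6); capacity 8 + 4 + 6 = 18.

18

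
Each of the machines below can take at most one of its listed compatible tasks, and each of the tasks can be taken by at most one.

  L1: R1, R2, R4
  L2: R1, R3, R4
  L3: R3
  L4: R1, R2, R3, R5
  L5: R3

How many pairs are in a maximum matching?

Unit-capacity flow: source→left, listed edges, right→sink; max matching = max flow.
Augmenting path L1→R1 (+1); matched 1.
Augmenting path L2→R3 (+1); matched 2.
Augmenting path L4→R2 (+1); matched 3.
Augmenting path L3→R3→L2→R4 (+1); matched 4.
No augmenting path remains; maximum matching = 4.
König certificate: {L1, L2, L4, R3} is a vertex cover of size 4 (every listed pair touches it), so no matching can be larger.

4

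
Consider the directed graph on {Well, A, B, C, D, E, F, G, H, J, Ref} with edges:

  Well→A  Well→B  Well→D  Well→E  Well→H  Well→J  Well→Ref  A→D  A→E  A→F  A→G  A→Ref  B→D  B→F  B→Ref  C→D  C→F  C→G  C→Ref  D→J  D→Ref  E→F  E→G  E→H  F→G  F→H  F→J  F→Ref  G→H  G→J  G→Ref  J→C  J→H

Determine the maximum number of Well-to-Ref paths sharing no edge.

Assign every edge capacity 1; by Menger, the answer equals the max flow.
Path Well→Ref (+1); total 1.
Path Well→A→Ref (+1); total 2.
Path Well→B→Ref (+1); total 3.
Path Well→D→Ref (+1); total 4.
Path Well→E→F→Ref (+1); total 5.
Path Well→J→C→Ref (+1); total 6.
No residual Well→Ref path; max flow = 6.
Certifying cut of size 6: {Well→A, Well→B, Well→D, Well→E, Well→J, Well→Ref}.

6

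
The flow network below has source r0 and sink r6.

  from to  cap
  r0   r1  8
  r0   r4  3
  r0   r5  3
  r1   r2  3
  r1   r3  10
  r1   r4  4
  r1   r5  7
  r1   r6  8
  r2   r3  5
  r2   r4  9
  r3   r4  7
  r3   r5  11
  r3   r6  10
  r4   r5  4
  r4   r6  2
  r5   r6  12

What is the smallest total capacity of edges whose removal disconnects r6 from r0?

Augment r0→r1→r6: bottleneck 8, flow now 8.
Augment r0→r4→r6: bottleneck 2, flow now 10.
Augment r0→r5→r6: bottleneck 3, flow now 13.
Augment r0→r4→r5→r6: bottleneck 1, flow now 14.
No augmenting path remains; maximum flow = 14.
By max-flow min-cut, the minimum cut capacity equals the max flow.
In the residual graph, reachable from r0: {r0}.
Min-cut edges: r0→r1 (8), r0→r4 (3), r0→r5 (3); capacity 8 + 3 + 3 = 14.

14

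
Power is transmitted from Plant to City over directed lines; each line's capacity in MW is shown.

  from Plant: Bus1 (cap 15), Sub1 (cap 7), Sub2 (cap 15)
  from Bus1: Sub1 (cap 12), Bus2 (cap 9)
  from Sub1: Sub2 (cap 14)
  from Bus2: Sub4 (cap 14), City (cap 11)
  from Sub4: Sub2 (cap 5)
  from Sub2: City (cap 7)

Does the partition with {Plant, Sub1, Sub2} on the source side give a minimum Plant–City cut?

Given cut capacity: 15 + 7 = 22.
Augment Plant→Sub2→City: bottleneck 7, flow now 7.
Augment Plant→Bus1→Bus2→City: bottleneck 9, flow now 16.
No augmenting path remains; maximum flow = 16.
In the residual graph, reachable from Plant: {Plant, Bus1, Sub1, Sub2}.
Min-cut edges: Bus1→Bus2 (9), Sub2→City (7); capacity 9 + 7 = 16.
Cut capacity 22 exceeds the max flow 16, so it is not minimum.

No — its capacity is 22, but the minimum cut has capacity 16.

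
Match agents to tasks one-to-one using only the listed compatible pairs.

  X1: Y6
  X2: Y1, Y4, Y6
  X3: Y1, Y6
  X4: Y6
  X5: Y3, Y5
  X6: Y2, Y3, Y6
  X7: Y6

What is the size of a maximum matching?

5

Unit-capacity flow: source→left, listed edges, right→sink; max matching = max flow.
Augmenting path X1→Y6 (+1); matched 1.
Augmenting path X2→Y1 (+1); matched 2.
Augmenting path X5→Y3 (+1); matched 3.
Augmenting path X6→Y2 (+1); matched 4.
Augmenting path X3→Y1→X2→Y4 (+1); matched 5.
No augmenting path remains; maximum matching = 5.
König certificate: {X2, X3, X5, X6, Y6} is a vertex cover of size 5 (every listed pair touches it), so no matching can be larger.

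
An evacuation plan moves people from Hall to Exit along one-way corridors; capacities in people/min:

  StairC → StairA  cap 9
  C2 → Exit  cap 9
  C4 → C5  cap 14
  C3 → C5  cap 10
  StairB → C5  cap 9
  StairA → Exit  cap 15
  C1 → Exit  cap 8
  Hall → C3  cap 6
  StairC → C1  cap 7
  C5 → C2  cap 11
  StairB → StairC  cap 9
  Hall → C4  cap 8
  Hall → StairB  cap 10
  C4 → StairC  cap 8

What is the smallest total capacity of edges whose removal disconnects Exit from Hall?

Augment Hall→C4→C5→C2→Exit: bottleneck 8, flow now 8.
Augment Hall→StairB→C5→C2→Exit: bottleneck 1, flow now 9.
Augment Hall→StairB→StairC→C1→Exit: bottleneck 7, flow now 16.
Augment Hall→StairB→StairC→StairA→Exit: bottleneck 2, flow now 18.
Augment Hall→C3→C5→C4→StairC→StairA→Exit: bottleneck 6, flow now 24. (uses reverse residual edge)
No augmenting path remains; maximum flow = 24.
By max-flow min-cut, the minimum cut capacity equals the max flow.
In the residual graph, reachable from Hall: {Hall}.
Min-cut edges: Hall→C4 (8), Hall→StairB (10), Hall→C3 (6); capacity 8 + 10 + 6 = 24.

24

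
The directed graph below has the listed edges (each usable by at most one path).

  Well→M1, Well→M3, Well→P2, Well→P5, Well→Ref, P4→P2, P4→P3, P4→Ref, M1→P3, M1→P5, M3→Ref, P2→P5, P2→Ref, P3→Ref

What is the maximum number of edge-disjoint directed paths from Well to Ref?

4

Assign every edge capacity 1; by Menger, the answer equals the max flow.
Path Well→Ref (+1); total 1.
Path Well→M3→Ref (+1); total 2.
Path Well→P2→Ref (+1); total 3.
Path Well→M1→P3→Ref (+1); total 4.
No residual Well→Ref path; max flow = 4.
Certifying cut of size 4: {Well→M1, Well→M3, Well→P2, Well→Ref}.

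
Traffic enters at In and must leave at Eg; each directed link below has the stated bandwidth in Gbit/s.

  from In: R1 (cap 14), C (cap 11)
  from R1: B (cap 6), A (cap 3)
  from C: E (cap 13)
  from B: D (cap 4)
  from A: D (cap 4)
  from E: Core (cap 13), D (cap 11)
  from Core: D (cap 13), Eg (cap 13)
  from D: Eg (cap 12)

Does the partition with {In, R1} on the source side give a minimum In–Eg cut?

Given cut capacity: 11 + 6 + 3 = 20.
Augment In→R1→B→D→Eg: bottleneck 4, flow now 4.
Augment In→R1→A→D→Eg: bottleneck 3, flow now 7.
Augment In→C→E→Core→Eg: bottleneck 11, flow now 18.
No augmenting path remains; maximum flow = 18.
In the residual graph, reachable from In: {In, R1, B}.
Min-cut edges: In→C (11), R1→A (3), B→D (4); capacity 11 + 3 + 4 = 18.
Cut capacity 20 exceeds the max flow 18, so it is not minimum.

No — its capacity is 20, but the minimum cut has capacity 18.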